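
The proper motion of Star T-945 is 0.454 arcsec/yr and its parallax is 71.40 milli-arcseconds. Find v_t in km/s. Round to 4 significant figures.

d = 1/p = 1/0.07140″ = 14.006 pc.
v_t = 4.74 × μ × d = 4.74 × 0.454 × 14.006 = 30.14 km/s.

30.14 km/s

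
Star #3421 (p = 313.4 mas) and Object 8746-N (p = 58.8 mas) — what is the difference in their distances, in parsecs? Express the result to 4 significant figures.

13.82 pc

d_A = 1/0.3134″ = 3.1908 pc; d_B = 1/0.05880″ = 17.007 pc.
|d_B − d_A| = |17.007 − 3.1908| = 13.816 pc.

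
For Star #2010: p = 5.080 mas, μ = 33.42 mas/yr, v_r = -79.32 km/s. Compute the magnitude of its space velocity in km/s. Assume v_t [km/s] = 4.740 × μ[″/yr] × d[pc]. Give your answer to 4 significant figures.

85.23 km/s

d = 1/p = 1/0.005080″ = 196.85 pc.
μ = 33.42 mas/yr = 0.03342 ″/yr.
v_t = 4.740 μ d = 4.740 × 0.03342 × 196.85 = 31.183 km/s.
v = √(v_r² + v_t²) = √((-79.32)² + 31.183²) = √7264.04 = 85.229 km/s.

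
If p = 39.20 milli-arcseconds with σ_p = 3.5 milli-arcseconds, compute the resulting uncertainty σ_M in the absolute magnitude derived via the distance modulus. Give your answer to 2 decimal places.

M = m − 5 log₁₀ d + 5 = m + 5 log₁₀ p + 5, so ∂M/∂p = 5/(p ln 10).
σ_M = (5/ln 10) · (σ_p/p) = 2.1715 × 3.5/39.20 = 2.1715 × 0.089286 = 0.19388.

σ_M = 0.19 mag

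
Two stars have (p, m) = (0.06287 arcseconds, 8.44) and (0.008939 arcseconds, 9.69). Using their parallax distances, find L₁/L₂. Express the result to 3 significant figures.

L₁/L₂ = 0.0639

d₁ = 1/p₁ = 1/0.06287″ = 15.906 pc; d₂ = 1/p₂ = 1/0.008939″ = 111.87 pc.
M₁ = m₁ − 5 log₁₀ d₁ + 5 = 8.44 − 6.0078 + 5 = 7.4322.
M₂ = 9.69 − 10.2436 + 5 = 4.4464.
L₁/L₂ = 10^(0.4(M₂ − M₁)) = 10^(0.4 × (-2.9858)) = 10^(-1.19432) = 0.063926.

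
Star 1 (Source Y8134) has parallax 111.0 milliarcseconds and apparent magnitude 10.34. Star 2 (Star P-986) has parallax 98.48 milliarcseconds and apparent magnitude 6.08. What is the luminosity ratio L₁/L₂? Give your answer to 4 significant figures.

d₁ = 1/p₁ = 1/0.1110″ = 9.009 pc; d₂ = 1/p₂ = 1/0.09848″ = 10.154 pc.
M₁ = m₁ − 5 log₁₀ d₁ + 5 = 10.34 − 4.7734 + 5 = 10.5666.
M₂ = 6.08 − 5.0332 + 5 = 6.0468.
L₁/L₂ = 10^(0.4(M₂ − M₁)) = 10^(0.4 × (-4.5198)) = 10^(-1.80792) = 0.015563.

L₁/L₂ = 0.01556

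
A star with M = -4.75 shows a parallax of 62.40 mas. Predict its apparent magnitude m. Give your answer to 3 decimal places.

d = 1/p = 1/0.06240″ = 16.026 pc.
m − M = 5 log₁₀ d − 5 = 5 log₁₀(16.026) − 5 = 6.0241 − 5 = 1.0241.
m = M + (m − M) = -4.75 + 1.0241 = -3.726.

m = -3.726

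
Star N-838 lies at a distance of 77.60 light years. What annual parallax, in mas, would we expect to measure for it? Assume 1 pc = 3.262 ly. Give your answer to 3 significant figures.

d = 77.60 ly ÷ 3.262 = 23.789 pc.
p = 1/d = 1/23.789 = 0.042036 arcsec.
= 0.042036 × 1000 = 42.036 mas.

42.0 mas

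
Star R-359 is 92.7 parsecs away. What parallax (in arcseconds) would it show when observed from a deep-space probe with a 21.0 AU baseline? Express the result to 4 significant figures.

0.2265 arcsec

p (arcsec) = B (AU) / d (pc).
p = 21.0 / 92.7 = 0.22654 arcsec.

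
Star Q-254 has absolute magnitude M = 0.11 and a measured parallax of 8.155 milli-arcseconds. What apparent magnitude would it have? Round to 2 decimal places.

d = 1/p = 1/0.008155″ = 122.62 pc.
m − M = 5 log₁₀ d − 5 = 5 log₁₀(122.62) − 5 = 10.4428 − 5 = 5.4428.
m = M + (m − M) = 0.11 + 5.4428 = 5.55.

m = 5.55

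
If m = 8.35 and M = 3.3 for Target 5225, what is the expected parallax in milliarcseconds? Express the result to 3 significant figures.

9.77 mas

m − M = 8.35 − 3.3 = 5.05.
d = 10^((m−M)/5 + 1) = 10^2.010 = 102.33 pc.
p = 1/d = 1/102.33 = 0.0097723 arcsec = 9.7723 mas.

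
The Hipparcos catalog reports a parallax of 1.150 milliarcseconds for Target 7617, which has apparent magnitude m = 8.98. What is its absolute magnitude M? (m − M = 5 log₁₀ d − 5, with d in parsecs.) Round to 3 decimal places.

M = -0.717

d = 1/p = 1/0.001150″ = 869.57 pc.
m − M = 5 log₁₀(869.57) − 5 = 14.6965 − 5 = 9.6965.
M = m − (m − M) = 8.98 − 9.6965 = -0.717.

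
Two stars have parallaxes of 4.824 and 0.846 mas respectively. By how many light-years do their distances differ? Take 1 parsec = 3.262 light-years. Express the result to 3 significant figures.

3180 ly

d_A = 1/0.004824″ = 207.3 pc; d_B = 1/0.0008460″ = 1182 pc.
|d_B − d_A| = |1182 − 207.3| = 974.7 pc = 974.7 × 3.262 ly = 3179.5 ly.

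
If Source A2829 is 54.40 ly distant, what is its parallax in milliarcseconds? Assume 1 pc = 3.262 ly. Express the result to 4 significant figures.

d = 54.40 ly ÷ 3.262 = 16.677 pc.
p = 1/d = 1/16.677 = 0.059963 arcsec.
= 0.059963 × 1000 = 59.963 mas.

59.96 mas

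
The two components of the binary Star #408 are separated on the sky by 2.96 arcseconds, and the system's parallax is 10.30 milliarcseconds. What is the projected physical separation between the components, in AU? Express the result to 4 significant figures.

287.4 AU

d = 1/p = 1/0.01030″ = 97.087 pc.
At distance d (pc), an angle of θ arcsec spans θ·d AU: s = 2.96 × 97.087 = 287.38 AU.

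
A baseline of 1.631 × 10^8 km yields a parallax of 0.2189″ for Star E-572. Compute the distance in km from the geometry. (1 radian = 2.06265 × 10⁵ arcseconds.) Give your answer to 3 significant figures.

1.54 × 10^14 km

θ = 0.2189″ = 0.2189/206265 = 1.0613 × 10^-6 rad.
d = B/θ = (1.631 × 10^8) / (1.0613 × 10^-6) = 1.5368 × 10^14 km.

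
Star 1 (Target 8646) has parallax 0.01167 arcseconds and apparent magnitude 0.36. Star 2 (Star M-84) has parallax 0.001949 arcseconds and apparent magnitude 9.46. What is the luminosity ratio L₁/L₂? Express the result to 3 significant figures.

d₁ = 1/p₁ = 1/0.01167″ = 85.69 pc; d₂ = 1/p₂ = 1/0.001949″ = 513.08 pc.
M₁ = m₁ − 5 log₁₀ d₁ + 5 = 0.36 − 9.6647 + 5 = -4.3047.
M₂ = 9.46 − 13.5509 + 5 = 0.9091.
L₁/L₂ = 10^(0.4(M₂ − M₁)) = 10^(0.4 × 5.2138) = 10^2.08552 = 121.76.

L₁/L₂ = 122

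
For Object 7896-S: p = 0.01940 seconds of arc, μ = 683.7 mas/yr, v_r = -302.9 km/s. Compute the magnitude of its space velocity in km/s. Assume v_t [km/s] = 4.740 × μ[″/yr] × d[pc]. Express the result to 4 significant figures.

d = 1/p = 1/0.01940″ = 51.546 pc.
μ = 683.7 mas/yr = 0.6837 ″/yr.
v_t = 4.740 μ d = 4.740 × 0.6837 × 51.546 = 167.05 km/s.
v = √(v_r² + v_t²) = √((-302.9)² + 167.05²) = √119654 = 345.91 km/s.

345.9 km/s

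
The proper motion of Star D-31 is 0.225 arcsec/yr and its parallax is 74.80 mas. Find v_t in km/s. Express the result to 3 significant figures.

14.3 km/s

d = 1/p = 1/0.07480″ = 13.369 pc.
v_t = 4.74 × μ × d = 4.74 × 0.225 × 13.369 = 14.258 km/s.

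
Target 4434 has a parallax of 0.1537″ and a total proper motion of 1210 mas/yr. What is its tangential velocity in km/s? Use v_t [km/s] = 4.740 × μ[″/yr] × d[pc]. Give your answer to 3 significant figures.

d = 1/p = 1/0.1537″ = 6.5062 pc.
μ = 1210 mas/yr = 1.21 ″/yr.
v_t = 4.74 × μ × d = 4.74 × 1.21 × 6.5062 = 37.316 km/s.

37.3 km/s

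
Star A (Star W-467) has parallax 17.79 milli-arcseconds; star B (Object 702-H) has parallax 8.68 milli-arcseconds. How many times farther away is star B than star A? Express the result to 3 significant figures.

Since d = 1/p, d_B/d_A = p_A/p_B.
= 17.79 / 8.68 = 2.0495.

2.05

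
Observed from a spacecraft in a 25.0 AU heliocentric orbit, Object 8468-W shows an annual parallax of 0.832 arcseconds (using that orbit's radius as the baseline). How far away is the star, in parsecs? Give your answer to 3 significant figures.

30.0 pc

With baseline B (in AU) and parallax p (in arcsec), d = B/p parsecs.
d = 25.0 / 0.832 = 30.048 pc.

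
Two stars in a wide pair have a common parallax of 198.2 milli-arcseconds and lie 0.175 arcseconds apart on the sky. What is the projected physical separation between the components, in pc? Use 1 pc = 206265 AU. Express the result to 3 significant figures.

4.28 × 10^-6 pc

d = 1/p = 1/0.1982″ = 5.0454 pc.
At distance d (pc), an angle of θ arcsec spans θ·d AU: s = 0.175 × 5.0454 = 0.88295 AU.
= 0.88295 / 206265 = 4.2807 × 10^-6 pc.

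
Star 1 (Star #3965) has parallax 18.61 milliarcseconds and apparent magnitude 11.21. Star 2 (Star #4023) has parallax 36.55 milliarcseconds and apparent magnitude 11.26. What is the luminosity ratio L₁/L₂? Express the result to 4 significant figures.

d₁ = 1/p₁ = 1/0.01861″ = 53.735 pc; d₂ = 1/p₂ = 1/0.03655″ = 27.36 pc.
M₁ = m₁ − 5 log₁₀ d₁ + 5 = 11.21 − 8.6513 + 5 = 7.5587.
M₂ = 11.26 − 7.1856 + 5 = 9.0744.
L₁/L₂ = 10^(0.4(M₂ − M₁)) = 10^(0.4 × 1.5157) = 10^0.60628 = 4.0391.

L₁/L₂ = 4.039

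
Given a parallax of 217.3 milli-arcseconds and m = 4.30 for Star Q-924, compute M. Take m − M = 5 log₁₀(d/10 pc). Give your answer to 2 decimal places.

d = 1/p = 1/0.2173″ = 4.6019 pc.
m − M = 5 log₁₀(4.6019) − 5 = 3.3147 − 5 = -1.6853.
M = m − (m − M) = 4.30 − (-1.6853) = 5.99.

M = 5.99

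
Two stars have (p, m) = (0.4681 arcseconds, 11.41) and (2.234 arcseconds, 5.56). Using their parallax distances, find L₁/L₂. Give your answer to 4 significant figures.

L₁/L₂ = 0.1041

d₁ = 1/p₁ = 1/0.4681″ = 2.1363 pc; d₂ = 1/p₂ = 1/2.234″ = 0.44763 pc.
M₁ = m₁ − 5 log₁₀ d₁ + 5 = 11.41 − 1.6483 + 5 = 14.7617.
M₂ = 5.56 − (-1.7454) + 5 = 12.3054.
L₁/L₂ = 10^(0.4(M₂ − M₁)) = 10^(0.4 × (-2.4563)) = 10^(-0.98252) = 0.10411.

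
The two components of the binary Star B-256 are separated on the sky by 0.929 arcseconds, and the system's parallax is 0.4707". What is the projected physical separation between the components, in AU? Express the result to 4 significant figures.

1.974 AU

d = 1/p = 1/0.4707″ = 2.1245 pc.
At distance d (pc), an angle of θ arcsec spans θ·d AU: s = 0.929 × 2.1245 = 1.9737 AU.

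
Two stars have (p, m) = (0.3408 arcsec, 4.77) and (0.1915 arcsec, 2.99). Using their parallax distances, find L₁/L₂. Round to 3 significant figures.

L₁/L₂ = 0.0613

d₁ = 1/p₁ = 1/0.3408″ = 2.9343 pc; d₂ = 1/p₂ = 1/0.1915″ = 5.2219 pc.
M₁ = m₁ − 5 log₁₀ d₁ + 5 = 4.77 − 2.3375 + 5 = 7.4325.
M₂ = 2.99 − 3.5891 + 5 = 4.4009.
L₁/L₂ = 10^(0.4(M₂ − M₁)) = 10^(0.4 × (-3.0316)) = 10^(-1.21264) = 0.061286.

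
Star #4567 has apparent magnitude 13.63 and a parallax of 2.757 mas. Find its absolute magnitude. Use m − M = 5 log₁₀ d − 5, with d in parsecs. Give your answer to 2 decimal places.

M = 5.83

d = 1/p = 1/0.002757″ = 362.71 pc.
m − M = 5 log₁₀(362.71) − 5 = 12.7978 − 5 = 7.7978.
M = m − (m − M) = 13.63 − 7.7978 = 5.83.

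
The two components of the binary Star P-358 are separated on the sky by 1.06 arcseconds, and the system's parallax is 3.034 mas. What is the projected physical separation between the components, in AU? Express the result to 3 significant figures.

d = 1/p = 1/0.003034″ = 329.6 pc.
At distance d (pc), an angle of θ arcsec spans θ·d AU: s = 1.06 × 329.6 = 349.38 AU.

349 AU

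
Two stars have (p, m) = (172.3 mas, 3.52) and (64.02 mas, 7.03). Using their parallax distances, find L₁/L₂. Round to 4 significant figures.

L₁/L₂ = 3.500

d₁ = 1/p₁ = 1/0.1723″ = 5.8038 pc; d₂ = 1/p₂ = 1/0.06402″ = 15.62 pc.
M₁ = m₁ − 5 log₁₀ d₁ + 5 = 3.52 − 3.8186 + 5 = 4.7014.
M₂ = 7.03 − 5.9684 + 5 = 6.0616.
L₁/L₂ = 10^(0.4(M₂ − M₁)) = 10^(0.4 × 1.3602) = 10^0.54408 = 3.5001.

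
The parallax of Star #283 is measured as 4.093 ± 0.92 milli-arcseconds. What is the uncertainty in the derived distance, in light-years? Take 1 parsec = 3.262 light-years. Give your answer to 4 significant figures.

d = 1/p, so σ_d = σ_p / p².
σ_d = 0.000920 / (0.004093)² = 0.000920 / 0.000016753 = 54.916 pc = 54.916 × 3.262 ly = 179.14 ly.

179.1 ly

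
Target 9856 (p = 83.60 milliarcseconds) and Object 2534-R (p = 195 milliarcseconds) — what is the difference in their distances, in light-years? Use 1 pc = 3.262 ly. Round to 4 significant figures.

d_A = 1/0.08360″ = 11.962 pc; d_B = 1/0.1950″ = 5.1282 pc.
|d_B − d_A| = |5.1282 − 11.962| = 6.8338 pc = 6.8338 × 3.262 ly = 22.292 ly.

22.29 ly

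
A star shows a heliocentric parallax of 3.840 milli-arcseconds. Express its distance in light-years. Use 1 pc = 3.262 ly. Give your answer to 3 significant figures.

p = 3.840 milli-arcseconds = 0.003840 arcsec.
d = 1/p = 1/0.003840 = 260.42 pc.
In light-years: 260.42 × 3.262 = 849.49 ly.

849 light years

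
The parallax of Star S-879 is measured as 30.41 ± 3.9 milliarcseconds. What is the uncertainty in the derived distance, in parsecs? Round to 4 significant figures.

4.217 pc

d = 1/p, so σ_d = σ_p / p².
σ_d = 0.00390 / (0.03041)² = 0.00390 / 0.00092477 = 4.2173 pc.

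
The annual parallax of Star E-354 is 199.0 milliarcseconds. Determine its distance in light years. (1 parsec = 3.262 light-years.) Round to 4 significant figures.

p = 199.0 milliarcseconds = 0.1990 arcsec.
d = 1/p = 1/0.1990 = 5.0251 pc.
In light-years: 5.0251 × 3.262 = 16.392 ly.

16.39 light years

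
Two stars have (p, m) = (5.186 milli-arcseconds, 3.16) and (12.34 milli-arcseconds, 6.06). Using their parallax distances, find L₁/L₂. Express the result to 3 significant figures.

d₁ = 1/p₁ = 1/0.005186″ = 192.83 pc; d₂ = 1/p₂ = 1/0.01234″ = 81.037 pc.
M₁ = m₁ − 5 log₁₀ d₁ + 5 = 3.16 − 11.4259 + 5 = -3.2659.
M₂ = 6.06 − 9.5434 + 5 = 1.5166.
L₁/L₂ = 10^(0.4(M₂ − M₁)) = 10^(0.4 × 4.7825) = 10^1.91300 = 81.846.

L₁/L₂ = 81.8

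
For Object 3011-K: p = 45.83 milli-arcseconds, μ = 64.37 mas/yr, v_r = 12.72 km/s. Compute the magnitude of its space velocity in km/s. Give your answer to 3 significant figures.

d = 1/p = 1/0.04583″ = 21.82 pc.
μ = 64.37 mas/yr = 0.06437 ″/yr.
v_t = 4.740 μ d = 4.740 × 0.06437 × 21.82 = 6.6576 km/s.
v = √(v_r² + v_t²) = √(12.72² + 6.6576²) = √206.122 = 14.357 km/s.

14.4 km/s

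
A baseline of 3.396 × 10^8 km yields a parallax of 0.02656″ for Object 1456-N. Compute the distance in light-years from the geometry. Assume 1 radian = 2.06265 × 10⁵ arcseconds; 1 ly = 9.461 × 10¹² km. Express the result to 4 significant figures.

278.8 ly

θ = 0.02656″ = 0.02656/206265 = 1.2877 × 10^-7 rad.
d = B/θ = (3.396 × 10^8) / (1.2877 × 10^-7) = 2.6373 × 10^15 km = (2.6373 × 10^15) / (9.461 × 10^12) ly = 278.75 ly.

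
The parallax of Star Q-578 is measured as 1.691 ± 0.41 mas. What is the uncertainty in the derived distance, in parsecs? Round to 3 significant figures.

d = 1/p, so σ_d = σ_p / p².
σ_d = 0.000410 / (0.001691)² = 0.000410 / 0.0000028595 = 143.38 pc.

143 pc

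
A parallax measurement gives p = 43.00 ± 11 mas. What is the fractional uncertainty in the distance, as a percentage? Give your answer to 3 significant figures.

25.6%

For d = 1/p, |σ_d/d| = |σ_p/p|.
σ_p/p = 11 / 43.00 = 0.25581 = 25.581%.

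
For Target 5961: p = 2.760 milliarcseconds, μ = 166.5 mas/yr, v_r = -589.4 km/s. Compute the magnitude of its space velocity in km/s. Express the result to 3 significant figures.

655 km/s

d = 1/p = 1/0.002760″ = 362.32 pc.
μ = 166.5 mas/yr = 0.1665 ″/yr.
v_t = 4.740 μ d = 4.740 × 0.1665 × 362.32 = 285.95 km/s.
v = √(v_r² + v_t²) = √((-589.4)² + 285.95²) = √429160 = 655.1 km/s.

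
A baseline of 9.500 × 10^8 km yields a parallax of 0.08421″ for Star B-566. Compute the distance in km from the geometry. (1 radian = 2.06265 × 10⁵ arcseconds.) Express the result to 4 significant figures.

θ = 0.08421″ = 0.08421/206265 = 4.0826 × 10^-7 rad.
d = B/θ = (9.500 × 10^8) / (4.0826 × 10^-7) = 2.3269 × 10^15 km.

2.327 × 10^15 km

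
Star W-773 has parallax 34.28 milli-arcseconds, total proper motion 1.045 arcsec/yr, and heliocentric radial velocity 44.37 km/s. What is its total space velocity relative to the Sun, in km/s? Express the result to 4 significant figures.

151.2 km/s

d = 1/p = 1/0.03428″ = 29.172 pc.
v_t = 4.740 μ d = 4.740 × 1.045 × 29.172 = 144.5 km/s.
v = √(v_r² + v_t²) = √(44.37² + 144.5²) = √22848.9 = 151.16 km/s.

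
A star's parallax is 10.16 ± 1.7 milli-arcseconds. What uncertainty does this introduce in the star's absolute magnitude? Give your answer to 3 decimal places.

M = m − 5 log₁₀ d + 5 = m + 5 log₁₀ p + 5, so ∂M/∂p = 5/(p ln 10).
σ_M = (5/ln 10) · (σ_p/p) = 2.1715 × 1.7/10.16 = 2.1715 × 0.16732 = 0.36334.

σ_M = 0.363 mag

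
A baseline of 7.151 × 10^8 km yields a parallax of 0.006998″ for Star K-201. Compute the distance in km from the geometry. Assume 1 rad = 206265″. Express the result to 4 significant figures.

θ = 0.006998″ = 0.006998/206265 = 3.3927 × 10^-8 rad.
d = B/θ = (7.151 × 10^8) / (3.3927 × 10^-8) = 2.1078 × 10^16 km.

2.108 × 10^16 km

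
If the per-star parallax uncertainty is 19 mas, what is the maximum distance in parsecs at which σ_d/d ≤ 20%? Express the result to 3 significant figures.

σ_d/d = σ_p/p, so the condition is σ_p/p ≤ 0.20, i.e. p ≥ σ_p/0.20.
p_min = 19/0.20 = 95 mas = 0.095 arcsec.
d_max = 1/p_min = 1/0.095 = 10.526 pc.

10.5 pc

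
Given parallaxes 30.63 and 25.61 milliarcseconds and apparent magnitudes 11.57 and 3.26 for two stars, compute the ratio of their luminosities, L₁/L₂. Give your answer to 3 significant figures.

L₁/L₂ = 0.000332

d₁ = 1/p₁ = 1/0.03063″ = 32.648 pc; d₂ = 1/p₂ = 1/0.02561″ = 39.047 pc.
M₁ = m₁ − 5 log₁₀ d₁ + 5 = 11.57 − 7.5693 + 5 = 9.0007.
M₂ = 3.26 − 7.9579 + 5 = 0.3021.
L₁/L₂ = 10^(0.4(M₂ − M₁)) = 10^(0.4 × (-8.6986)) = 10^(-3.47944) = 0.00033156.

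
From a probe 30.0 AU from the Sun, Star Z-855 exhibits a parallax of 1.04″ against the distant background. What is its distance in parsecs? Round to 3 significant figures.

With baseline B (in AU) and parallax p (in arcsec), d = B/p parsecs.
d = 30.0 / 1.04 = 28.846 pc.

28.8 pc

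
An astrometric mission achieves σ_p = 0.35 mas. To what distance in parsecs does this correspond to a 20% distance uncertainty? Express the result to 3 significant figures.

σ_d/d = σ_p/p, so the condition is σ_p/p ≤ 0.20, i.e. p ≥ σ_p/0.20.
p_min = 0.35/0.20 = 1.75 mas = 0.00175 arcsec.
d_max = 1/p_min = 1/0.00175 = 571.43 pc.

571 pc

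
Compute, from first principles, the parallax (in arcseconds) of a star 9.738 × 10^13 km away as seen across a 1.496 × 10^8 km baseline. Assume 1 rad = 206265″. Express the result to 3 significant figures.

0.317 arcsec

θ ≈ B/d = (1.496 × 10^8) / (9.738 × 10^13) = 1.5362 × 10^-6 rad.
In arcseconds: 1.5362 × 10^-6 × 206265 = 0.31686″.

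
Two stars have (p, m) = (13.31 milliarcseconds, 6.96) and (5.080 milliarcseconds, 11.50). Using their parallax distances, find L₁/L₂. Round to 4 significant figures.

d₁ = 1/p₁ = 1/0.01331″ = 75.131 pc; d₂ = 1/p₂ = 1/0.005080″ = 196.85 pc.
M₁ = m₁ − 5 log₁₀ d₁ + 5 = 6.96 − 9.3791 + 5 = 2.5809.
M₂ = 11.50 − 11.4707 + 5 = 5.0293.
L₁/L₂ = 10^(0.4(M₂ − M₁)) = 10^(0.4 × 2.4484) = 10^0.97936 = 9.5359.

L₁/L₂ = 9.536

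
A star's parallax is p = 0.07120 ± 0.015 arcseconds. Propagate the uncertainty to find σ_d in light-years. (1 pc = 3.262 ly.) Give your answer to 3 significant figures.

9.65 ly

d = 1/p, so σ_d = σ_p / p².
σ_d = 0.0150 / (0.07120)² = 0.0150 / 0.0050694 = 2.9589 pc = 2.9589 × 3.262 ly = 9.6519 ly.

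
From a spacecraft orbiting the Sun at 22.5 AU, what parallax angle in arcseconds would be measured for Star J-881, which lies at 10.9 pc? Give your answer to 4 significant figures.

p (arcsec) = B (AU) / d (pc).
p = 22.5 / 10.9 = 2.0642 arcsec.

2.064 arcsec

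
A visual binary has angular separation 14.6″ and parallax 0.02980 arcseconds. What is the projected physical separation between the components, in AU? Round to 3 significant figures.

490 AU

d = 1/p = 1/0.02980″ = 33.557 pc.
At distance d (pc), an angle of θ arcsec spans θ·d AU: s = 14.6 × 33.557 = 489.93 AU.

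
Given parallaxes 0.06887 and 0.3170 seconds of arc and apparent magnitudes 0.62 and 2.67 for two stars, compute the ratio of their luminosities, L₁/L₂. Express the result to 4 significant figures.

d₁ = 1/p₁ = 1/0.06887″ = 14.52 pc; d₂ = 1/p₂ = 1/0.3170″ = 3.1546 pc.
M₁ = m₁ − 5 log₁₀ d₁ + 5 = 0.62 − 5.8098 + 5 = -0.1898.
M₂ = 2.67 − 2.4947 + 5 = 5.1753.
L₁/L₂ = 10^(0.4(M₂ − M₁)) = 10^(0.4 × 5.3651) = 10^2.14604 = 139.97.

L₁/L₂ = 140.0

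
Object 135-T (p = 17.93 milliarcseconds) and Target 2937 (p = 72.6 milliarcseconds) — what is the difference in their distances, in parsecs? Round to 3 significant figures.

d_A = 1/0.01793″ = 55.772 pc; d_B = 1/0.07260″ = 13.774 pc.
|d_B − d_A| = |13.774 − 55.772| = 41.998 pc.

42.0 pc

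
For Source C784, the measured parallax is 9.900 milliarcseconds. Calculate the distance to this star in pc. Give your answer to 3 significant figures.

101 pc

p = 9.900 milliarcseconds = 0.009900 arcsec.
d = 1/p = 1/0.009900 = 101.01 pc.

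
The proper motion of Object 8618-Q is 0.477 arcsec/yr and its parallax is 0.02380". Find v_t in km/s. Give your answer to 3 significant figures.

95.0 km/s

d = 1/p = 1/0.02380″ = 42.017 pc.
v_t = 4.74 × μ × d = 4.74 × 0.477 × 42.017 = 95 km/s.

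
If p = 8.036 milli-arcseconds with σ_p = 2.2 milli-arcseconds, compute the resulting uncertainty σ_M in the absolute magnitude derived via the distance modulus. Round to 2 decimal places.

M = m − 5 log₁₀ d + 5 = m + 5 log₁₀ p + 5, so ∂M/∂p = 5/(p ln 10).
σ_M = (5/ln 10) · (σ_p/p) = 2.1715 × 2.2/8.036 = 2.1715 × 0.27377 = 0.59449.

σ_M = 0.59 mag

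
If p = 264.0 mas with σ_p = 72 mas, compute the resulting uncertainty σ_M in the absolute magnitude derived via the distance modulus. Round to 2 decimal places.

σ_M = 0.59 mag

M = m − 5 log₁₀ d + 5 = m + 5 log₁₀ p + 5, so ∂M/∂p = 5/(p ln 10).
σ_M = (5/ln 10) · (σ_p/p) = 2.1715 × 72/264.0 = 2.1715 × 0.27273 = 0.59223.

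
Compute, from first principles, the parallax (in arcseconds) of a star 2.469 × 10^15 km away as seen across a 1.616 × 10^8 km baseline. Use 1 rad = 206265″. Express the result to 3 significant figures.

0.0135 arcsec

θ ≈ B/d = (1.616 × 10^8) / (2.469 × 10^15) = 6.5452 × 10^-8 rad.
In arcseconds: 6.5452 × 10^-8 × 206265 = 0.0135″.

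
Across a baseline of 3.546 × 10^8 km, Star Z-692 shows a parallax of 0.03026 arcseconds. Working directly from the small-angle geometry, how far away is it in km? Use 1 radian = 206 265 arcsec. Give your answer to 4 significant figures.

2.417 × 10^15 km

θ = 0.03026″ = 0.03026/206265 = 1.4670 × 10^-7 rad.
d = B/θ = (3.546 × 10^8) / (1.4670 × 10^-7) = 2.4172 × 10^15 km.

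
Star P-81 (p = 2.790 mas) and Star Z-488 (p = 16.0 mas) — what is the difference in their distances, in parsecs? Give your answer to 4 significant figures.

295.9 pc

d_A = 1/0.002790″ = 358.42 pc; d_B = 1/0.01600″ = 62.5 pc.
|d_B − d_A| = |62.5 − 358.42| = 295.92 pc.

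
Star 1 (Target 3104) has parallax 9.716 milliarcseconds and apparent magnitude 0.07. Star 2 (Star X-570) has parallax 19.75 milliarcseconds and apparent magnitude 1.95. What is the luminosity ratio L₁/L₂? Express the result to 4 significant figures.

L₁/L₂ = 23.34

d₁ = 1/p₁ = 1/0.009716″ = 102.92 pc; d₂ = 1/p₂ = 1/0.01975″ = 50.633 pc.
M₁ = m₁ − 5 log₁₀ d₁ + 5 = 0.07 − 10.0625 + 5 = -4.9925.
M₂ = 1.95 − 8.5222 + 5 = -1.5722.
L₁/L₂ = 10^(0.4(M₂ − M₁)) = 10^(0.4 × 3.4203) = 10^1.36812 = 23.341.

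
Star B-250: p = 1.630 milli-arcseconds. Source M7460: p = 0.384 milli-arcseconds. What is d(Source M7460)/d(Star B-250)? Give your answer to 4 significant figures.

4.245

Since d = 1/p, d_B/d_A = p_A/p_B.
= 1.630 / 0.384 = 4.2448.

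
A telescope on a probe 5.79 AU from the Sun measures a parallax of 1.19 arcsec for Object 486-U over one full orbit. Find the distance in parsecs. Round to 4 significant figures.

4.866 pc

With baseline B (in AU) and parallax p (in arcsec), d = B/p parsecs.
d = 5.79 / 1.19 = 4.8655 pc.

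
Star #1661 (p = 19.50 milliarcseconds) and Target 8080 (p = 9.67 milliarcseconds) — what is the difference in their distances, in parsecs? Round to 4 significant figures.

d_A = 1/0.01950″ = 51.282 pc; d_B = 1/0.009670″ = 103.41 pc.
|d_B − d_A| = |103.41 − 51.282| = 52.128 pc.

52.13 pc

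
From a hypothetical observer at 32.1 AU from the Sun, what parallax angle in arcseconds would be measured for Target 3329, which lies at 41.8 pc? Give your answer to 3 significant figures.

p (arcsec) = B (AU) / d (pc).
p = 32.1 / 41.8 = 0.76794 arcsec.

0.768 arcsec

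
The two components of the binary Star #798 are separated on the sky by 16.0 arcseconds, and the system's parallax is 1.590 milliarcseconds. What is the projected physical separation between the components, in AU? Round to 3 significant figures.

10100 AU

d = 1/p = 1/0.001590″ = 628.93 pc.
At distance d (pc), an angle of θ arcsec spans θ·d AU: s = 16.0 × 628.93 = 10063 AU.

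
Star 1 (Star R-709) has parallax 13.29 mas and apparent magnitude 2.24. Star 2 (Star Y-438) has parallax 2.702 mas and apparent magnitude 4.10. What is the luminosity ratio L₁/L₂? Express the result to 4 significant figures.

d₁ = 1/p₁ = 1/0.01329″ = 75.245 pc; d₂ = 1/p₂ = 1/0.002702″ = 370.1 pc.
M₁ = m₁ − 5 log₁₀ d₁ + 5 = 2.24 − 9.3824 + 5 = -2.1424.
M₂ = 4.10 − 12.8416 + 5 = -3.7416.
L₁/L₂ = 10^(0.4(M₂ − M₁)) = 10^(0.4 × (-1.5992)) = 10^(-0.63968) = 0.22926.

L₁/L₂ = 0.2293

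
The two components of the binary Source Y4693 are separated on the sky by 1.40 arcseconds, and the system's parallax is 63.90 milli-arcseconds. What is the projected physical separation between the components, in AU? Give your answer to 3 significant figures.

d = 1/p = 1/0.06390″ = 15.649 pc.
At distance d (pc), an angle of θ arcsec spans θ·d AU: s = 1.40 × 15.649 = 21.909 AU.

21.9 AU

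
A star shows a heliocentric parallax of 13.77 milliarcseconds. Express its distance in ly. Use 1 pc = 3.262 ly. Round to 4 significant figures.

p = 13.77 milliarcseconds = 0.01377 arcsec.
d = 1/p = 1/0.01377 = 72.622 pc.
In light-years: 72.622 × 3.262 = 236.89 ly.

236.9 ly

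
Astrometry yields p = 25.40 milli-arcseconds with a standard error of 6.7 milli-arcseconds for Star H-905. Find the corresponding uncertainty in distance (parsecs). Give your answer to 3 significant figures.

d = 1/p, so σ_d = σ_p / p².
σ_d = 0.00670 / (0.02540)² = 0.00670 / 0.00064516 = 10.385 pc.

10.4 pc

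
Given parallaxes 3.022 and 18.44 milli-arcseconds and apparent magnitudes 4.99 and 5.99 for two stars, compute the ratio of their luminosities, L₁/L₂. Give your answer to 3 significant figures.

L₁/L₂ = 93.5

d₁ = 1/p₁ = 1/0.003022″ = 330.91 pc; d₂ = 1/p₂ = 1/0.01844″ = 54.23 pc.
M₁ = m₁ − 5 log₁₀ d₁ + 5 = 4.99 − 12.5985 + 5 = -2.6085.
M₂ = 5.99 − 8.6712 + 5 = 2.3188.
L₁/L₂ = 10^(0.4(M₂ − M₁)) = 10^(0.4 × 4.9273) = 10^1.97092 = 93.523.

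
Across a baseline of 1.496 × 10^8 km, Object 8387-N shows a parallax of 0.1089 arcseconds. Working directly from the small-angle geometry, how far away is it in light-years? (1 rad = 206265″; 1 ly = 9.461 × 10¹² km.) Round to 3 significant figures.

29.9 ly

θ = 0.1089″ = 0.1089/206265 = 5.2796 × 10^-7 rad.
d = B/θ = (1.496 × 10^8) / (5.2796 × 10^-7) = 2.8335 × 10^14 km = (2.8335 × 10^14) / (9.461 × 10^12) ly = 29.949 ly.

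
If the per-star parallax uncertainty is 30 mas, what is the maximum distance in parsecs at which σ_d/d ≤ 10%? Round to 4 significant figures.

σ_d/d = σ_p/p, so the condition is σ_p/p ≤ 0.10, i.e. p ≥ σ_p/0.10.
p_min = 30/0.10 = 300 mas = 0.3 arcsec.
d_max = 1/p_min = 1/0.3 = 3.3333 pc.

3.333 pc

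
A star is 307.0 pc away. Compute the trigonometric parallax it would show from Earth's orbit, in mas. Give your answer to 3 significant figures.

p = 1/d = 1/307 = 0.0032573 arcsec.
= 0.0032573 × 1000 = 3.2573 mas.

3.26 mas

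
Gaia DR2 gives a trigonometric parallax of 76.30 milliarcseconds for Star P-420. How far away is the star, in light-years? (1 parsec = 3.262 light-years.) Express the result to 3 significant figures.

42.8 light years

p = 76.30 milliarcseconds = 0.07630 arcsec.
d = 1/p = 1/0.07630 = 13.106 pc.
In light-years: 13.106 × 3.262 = 42.752 ly.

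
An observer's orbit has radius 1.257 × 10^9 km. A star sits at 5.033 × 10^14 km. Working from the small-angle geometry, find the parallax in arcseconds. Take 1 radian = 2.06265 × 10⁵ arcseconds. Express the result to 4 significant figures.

θ ≈ B/d = (1.257 × 10^9) / (5.033 × 10^14) = 2.4975 × 10^-6 rad.
In arcseconds: 2.4975 × 10^-6 × 206265 = 0.51515″.

0.5152 arcsec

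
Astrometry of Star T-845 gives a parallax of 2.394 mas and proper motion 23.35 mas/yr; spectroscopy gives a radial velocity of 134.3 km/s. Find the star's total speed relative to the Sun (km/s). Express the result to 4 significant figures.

d = 1/p = 1/0.002394″ = 417.71 pc.
μ = 23.35 mas/yr = 0.02335 ″/yr.
v_t = 4.740 μ d = 4.740 × 0.02335 × 417.71 = 46.232 km/s.
v = √(v_r² + v_t²) = √(134.3² + 46.232²) = √20173.9 = 142.03 km/s.

142.0 km/s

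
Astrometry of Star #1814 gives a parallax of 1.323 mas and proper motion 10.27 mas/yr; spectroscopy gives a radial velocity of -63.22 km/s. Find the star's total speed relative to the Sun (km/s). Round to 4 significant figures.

d = 1/p = 1/0.001323″ = 755.86 pc.
μ = 10.27 mas/yr = 0.01027 ″/yr.
v_t = 4.740 μ d = 4.740 × 0.01027 × 755.86 = 36.795 km/s.
v = √(v_r² + v_t²) = √((-63.22)² + 36.795²) = √5350.64 = 73.148 km/s.

73.15 km/s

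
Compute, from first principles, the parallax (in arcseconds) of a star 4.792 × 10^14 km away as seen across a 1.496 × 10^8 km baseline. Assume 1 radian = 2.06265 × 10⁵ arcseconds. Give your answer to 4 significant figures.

θ ≈ B/d = (1.496 × 10^8) / (4.792 × 10^14) = 3.1219 × 10^-7 rad.
In arcseconds: 3.1219 × 10^-7 × 206265 = 0.064394″.

0.06439 arcsec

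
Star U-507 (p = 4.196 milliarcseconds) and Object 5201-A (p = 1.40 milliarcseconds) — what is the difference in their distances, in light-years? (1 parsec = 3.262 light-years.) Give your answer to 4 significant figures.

d_A = 1/0.004196″ = 238.32 pc; d_B = 1/0.001400″ = 714.29 pc.
|d_B − d_A| = |714.29 − 238.32| = 475.97 pc = 475.97 × 3.262 ly = 1552.6 ly.

1553 ly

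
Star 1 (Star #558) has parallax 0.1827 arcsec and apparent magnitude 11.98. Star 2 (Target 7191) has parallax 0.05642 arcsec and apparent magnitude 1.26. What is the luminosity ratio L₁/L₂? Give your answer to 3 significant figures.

d₁ = 1/p₁ = 1/0.1827″ = 5.4735 pc; d₂ = 1/p₂ = 1/0.05642″ = 17.724 pc.
M₁ = m₁ − 5 log₁₀ d₁ + 5 = 11.98 − 3.6913 + 5 = 13.2887.
M₂ = 1.26 − 6.2428 + 5 = 0.0172.
L₁/L₂ = 10^(0.4(M₂ − M₁)) = 10^(0.4 × (-13.2715)) = 10^(-5.30860) = 0.0000049136.

L₁/L₂ = 4.91 × 10^-6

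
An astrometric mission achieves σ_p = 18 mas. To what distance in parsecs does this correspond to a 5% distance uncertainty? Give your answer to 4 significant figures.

σ_d/d = σ_p/p, so the condition is σ_p/p ≤ 0.05, i.e. p ≥ σ_p/0.05.
p_min = 18/0.05 = 360 mas = 0.36 arcsec.
d_max = 1/p_min = 1/0.36 = 2.7778 pc.

2.778 pc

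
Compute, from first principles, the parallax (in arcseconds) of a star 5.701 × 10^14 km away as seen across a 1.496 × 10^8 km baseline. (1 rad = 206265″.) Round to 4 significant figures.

θ ≈ B/d = (1.496 × 10^8) / (5.701 × 10^14) = 2.6241 × 10^-7 rad.
In arcseconds: 2.6241 × 10^-7 × 206265 = 0.054126″.

0.05413 arcsec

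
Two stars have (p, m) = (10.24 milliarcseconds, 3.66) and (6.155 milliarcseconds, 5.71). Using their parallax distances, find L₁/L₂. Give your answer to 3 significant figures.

d₁ = 1/p₁ = 1/0.01024″ = 97.656 pc; d₂ = 1/p₂ = 1/0.006155″ = 162.47 pc.
M₁ = m₁ − 5 log₁₀ d₁ + 5 = 3.66 − 9.9485 + 5 = -1.2885.
M₂ = 5.71 − 11.0539 + 5 = -0.3439.
L₁/L₂ = 10^(0.4(M₂ − M₁)) = 10^(0.4 × 0.9446) = 10^0.37784 = 2.3869.

L₁/L₂ = 2.39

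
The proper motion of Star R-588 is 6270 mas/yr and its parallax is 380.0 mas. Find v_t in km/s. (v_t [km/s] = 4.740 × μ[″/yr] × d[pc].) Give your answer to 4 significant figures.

d = 1/p = 1/0.3800″ = 2.6316 pc.
μ = 6270 mas/yr = 6.27 ″/yr.
v_t = 4.74 × μ × d = 4.74 × 6.27 × 2.6316 = 78.211 km/s.

78.21 km/s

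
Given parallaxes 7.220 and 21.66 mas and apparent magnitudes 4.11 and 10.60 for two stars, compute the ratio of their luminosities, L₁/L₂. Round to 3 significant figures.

L₁/L₂ = 3550

d₁ = 1/p₁ = 1/0.007220″ = 138.5 pc; d₂ = 1/p₂ = 1/0.02166″ = 46.168 pc.
M₁ = m₁ − 5 log₁₀ d₁ + 5 = 4.11 − 10.7072 + 5 = -1.5972.
M₂ = 10.60 − 8.3217 + 5 = 7.2783.
L₁/L₂ = 10^(0.4(M₂ − M₁)) = 10^(0.4 × 8.8755) = 10^3.55020 = 3549.8.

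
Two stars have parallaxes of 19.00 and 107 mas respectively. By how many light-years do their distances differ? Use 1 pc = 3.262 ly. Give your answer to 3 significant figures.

141 ly

d_A = 1/0.01900″ = 52.632 pc; d_B = 1/0.1070″ = 9.3458 pc.
|d_B − d_A| = |9.3458 − 52.632| = 43.286 pc = 43.286 × 3.262 ly = 141.2 ly.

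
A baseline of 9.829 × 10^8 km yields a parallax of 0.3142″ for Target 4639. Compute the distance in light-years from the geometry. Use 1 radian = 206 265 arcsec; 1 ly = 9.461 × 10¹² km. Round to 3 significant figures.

θ = 0.3142″ = 0.3142/206265 = 1.5233 × 10^-6 rad.
d = B/θ = (9.829 × 10^8) / (1.5233 × 10^-6) = 6.4524 × 10^14 km = (6.4524 × 10^14) / (9.461 × 10^12) ly = 68.2 ly.

68.2 ly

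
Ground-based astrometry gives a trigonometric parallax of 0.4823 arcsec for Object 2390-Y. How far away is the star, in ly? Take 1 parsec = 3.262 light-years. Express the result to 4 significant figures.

6.763 ly

d = 1/p = 1/0.4823 = 2.0734 pc.
In light-years: 2.0734 × 3.262 = 6.7634 ly.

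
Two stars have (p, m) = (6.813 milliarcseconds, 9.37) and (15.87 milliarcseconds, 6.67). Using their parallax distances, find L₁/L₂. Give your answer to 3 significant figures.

L₁/L₂ = 0.451

d₁ = 1/p₁ = 1/0.006813″ = 146.78 pc; d₂ = 1/p₂ = 1/0.01587″ = 63.012 pc.
M₁ = m₁ − 5 log₁₀ d₁ + 5 = 9.37 − 10.8333 + 5 = 3.5367.
M₂ = 6.67 − 8.9971 + 5 = 2.6729.
L₁/L₂ = 10^(0.4(M₂ − M₁)) = 10^(0.4 × (-0.8638)) = 10^(-0.34552) = 0.45132.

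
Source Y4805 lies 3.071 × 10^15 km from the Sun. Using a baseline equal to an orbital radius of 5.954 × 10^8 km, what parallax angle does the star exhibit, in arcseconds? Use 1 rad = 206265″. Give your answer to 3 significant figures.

0.0400 arcsec

θ ≈ B/d = (5.954 × 10^8) / (3.071 × 10^15) = 1.9388 × 10^-7 rad.
In arcseconds: 1.9388 × 10^-7 × 206265 = 0.039991″.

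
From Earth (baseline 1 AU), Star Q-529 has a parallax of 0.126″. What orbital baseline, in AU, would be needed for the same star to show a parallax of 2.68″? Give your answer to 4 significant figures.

21.27 AU

Parallax scales linearly with baseline: p ∝ B, so B = p_target / p_Earth × 1 AU.
B = 2.68 / 0.126 = 21.27 AU.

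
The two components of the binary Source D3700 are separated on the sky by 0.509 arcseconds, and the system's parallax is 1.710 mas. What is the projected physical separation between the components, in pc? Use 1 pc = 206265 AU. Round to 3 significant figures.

d = 1/p = 1/0.001710″ = 584.8 pc.
At distance d (pc), an angle of θ arcsec spans θ·d AU: s = 0.509 × 584.8 = 297.66 AU.
= 297.66 / 206265 = 0.0014431 pc.

0.00144 pc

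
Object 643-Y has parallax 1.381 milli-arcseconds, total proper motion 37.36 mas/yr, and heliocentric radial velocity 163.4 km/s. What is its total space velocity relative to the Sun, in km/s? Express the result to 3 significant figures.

208 km/s

d = 1/p = 1/0.001381″ = 724.11 pc.
μ = 37.36 mas/yr = 0.03736 ″/yr.
v_t = 4.740 μ d = 4.740 × 0.03736 × 724.11 = 128.23 km/s.
v = √(v_r² + v_t²) = √(163.4² + 128.23²) = √43142.5 = 207.71 km/s.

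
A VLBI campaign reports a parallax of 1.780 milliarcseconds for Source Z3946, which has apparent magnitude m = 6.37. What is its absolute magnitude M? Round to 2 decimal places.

M = -2.38

d = 1/p = 1/0.001780″ = 561.8 pc.
m − M = 5 log₁₀(561.8) − 5 = 13.7479 − 5 = 8.7479.
M = m − (m − M) = 6.37 − 8.7479 = -2.38.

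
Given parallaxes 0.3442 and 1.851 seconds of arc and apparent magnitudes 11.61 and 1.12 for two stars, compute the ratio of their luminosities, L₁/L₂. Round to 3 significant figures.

d₁ = 1/p₁ = 1/0.3442″ = 2.9053 pc; d₂ = 1/p₂ = 1/1.851″ = 0.54025 pc.
M₁ = m₁ − 5 log₁₀ d₁ + 5 = 11.61 − 2.3160 + 5 = 14.2940.
M₂ = 1.12 − (-1.3370) + 5 = 7.4570.
L₁/L₂ = 10^(0.4(M₂ − M₁)) = 10^(0.4 × (-6.8370)) = 10^(-2.73480) = 0.0018416.

L₁/L₂ = 0.00184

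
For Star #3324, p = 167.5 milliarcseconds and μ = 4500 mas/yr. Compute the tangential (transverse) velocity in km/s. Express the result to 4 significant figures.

d = 1/p = 1/0.1675″ = 5.9701 pc.
μ = 4500 mas/yr = 4.50 ″/yr.
v_t = 4.74 × μ × d = 4.74 × 4.50 × 5.9701 = 127.34 km/s.

127.3 km/s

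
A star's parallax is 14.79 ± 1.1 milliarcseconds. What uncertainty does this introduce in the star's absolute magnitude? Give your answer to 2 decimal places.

σ_M = 0.16 mag

M = m − 5 log₁₀ d + 5 = m + 5 log₁₀ p + 5, so ∂M/∂p = 5/(p ln 10).
σ_M = (5/ln 10) · (σ_p/p) = 2.1715 × 1.1/14.79 = 2.1715 × 0.074375 = 0.16151.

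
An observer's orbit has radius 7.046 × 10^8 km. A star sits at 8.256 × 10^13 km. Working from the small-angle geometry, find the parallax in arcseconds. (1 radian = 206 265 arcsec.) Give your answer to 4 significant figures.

θ ≈ B/d = (7.046 × 10^8) / (8.256 × 10^13) = 8.5344 × 10^-6 rad.
In arcseconds: 8.5344 × 10^-6 × 206265 = 1.7603″.

1.760 arcsec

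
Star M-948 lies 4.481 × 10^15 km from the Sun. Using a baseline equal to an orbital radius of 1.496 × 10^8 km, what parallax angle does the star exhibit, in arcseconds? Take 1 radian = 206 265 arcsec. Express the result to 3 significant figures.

0.00689 arcsec

θ ≈ B/d = (1.496 × 10^8) / (4.481 × 10^15) = 3.3385 × 10^-8 rad.
In arcseconds: 3.3385 × 10^-8 × 206265 = 0.0068862″.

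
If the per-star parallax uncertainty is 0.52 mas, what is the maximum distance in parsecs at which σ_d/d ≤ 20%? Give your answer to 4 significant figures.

384.6 pc

σ_d/d = σ_p/p, so the condition is σ_p/p ≤ 0.20, i.e. p ≥ σ_p/0.20.
p_min = 0.52/0.20 = 2.6 mas = 0.0026 arcsec.
d_max = 1/p_min = 1/0.0026 = 384.62 pc.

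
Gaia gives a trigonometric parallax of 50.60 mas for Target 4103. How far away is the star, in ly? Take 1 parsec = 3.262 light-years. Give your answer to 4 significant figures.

p = 50.60 mas = 0.05060 arcsec.
d = 1/p = 1/0.05060 = 19.763 pc.
In light-years: 19.763 × 3.262 = 64.467 ly.

64.47 ly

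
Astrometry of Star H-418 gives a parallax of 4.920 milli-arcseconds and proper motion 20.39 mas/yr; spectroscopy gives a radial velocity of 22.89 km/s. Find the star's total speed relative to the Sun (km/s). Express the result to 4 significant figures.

30.16 km/s

d = 1/p = 1/0.004920″ = 203.25 pc.
μ = 20.39 mas/yr = 0.02039 ″/yr.
v_t = 4.740 μ d = 4.740 × 0.02039 × 203.25 = 19.644 km/s.
v = √(v_r² + v_t²) = √(22.89² + 19.644²) = √909.839 = 30.164 km/s.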